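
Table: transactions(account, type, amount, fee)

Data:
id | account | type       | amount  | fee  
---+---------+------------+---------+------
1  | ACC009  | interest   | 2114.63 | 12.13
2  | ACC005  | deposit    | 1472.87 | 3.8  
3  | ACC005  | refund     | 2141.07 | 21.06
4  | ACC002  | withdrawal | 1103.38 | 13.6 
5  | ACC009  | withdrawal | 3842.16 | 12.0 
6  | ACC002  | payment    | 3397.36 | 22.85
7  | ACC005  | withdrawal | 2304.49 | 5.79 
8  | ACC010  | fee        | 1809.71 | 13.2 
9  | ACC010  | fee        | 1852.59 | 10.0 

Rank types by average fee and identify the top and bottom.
SELECT type, AVG(fee)
FROM transactions
GROUP BY type
ORDER BY AVG(fee)

All groups:
  deposit: 3.80
  withdrawal: 10.46
  fee: 11.60
  interest: 12.13
  refund: 21.06
  payment: 22.85

Highest: payment (22.85)
Lowest: deposit (3.80)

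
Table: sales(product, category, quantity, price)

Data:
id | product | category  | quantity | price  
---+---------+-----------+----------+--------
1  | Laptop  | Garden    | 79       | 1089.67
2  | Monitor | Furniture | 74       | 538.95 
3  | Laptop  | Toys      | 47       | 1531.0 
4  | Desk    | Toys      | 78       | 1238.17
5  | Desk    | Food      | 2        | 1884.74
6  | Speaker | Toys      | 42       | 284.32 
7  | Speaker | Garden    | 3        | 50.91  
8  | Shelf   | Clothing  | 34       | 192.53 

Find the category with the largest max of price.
SELECT category, MAX(price) as val
FROM sales
GROUP BY category
ORDER BY val DESC
LIMIT 1

Result: Food with max(price) = 1884.74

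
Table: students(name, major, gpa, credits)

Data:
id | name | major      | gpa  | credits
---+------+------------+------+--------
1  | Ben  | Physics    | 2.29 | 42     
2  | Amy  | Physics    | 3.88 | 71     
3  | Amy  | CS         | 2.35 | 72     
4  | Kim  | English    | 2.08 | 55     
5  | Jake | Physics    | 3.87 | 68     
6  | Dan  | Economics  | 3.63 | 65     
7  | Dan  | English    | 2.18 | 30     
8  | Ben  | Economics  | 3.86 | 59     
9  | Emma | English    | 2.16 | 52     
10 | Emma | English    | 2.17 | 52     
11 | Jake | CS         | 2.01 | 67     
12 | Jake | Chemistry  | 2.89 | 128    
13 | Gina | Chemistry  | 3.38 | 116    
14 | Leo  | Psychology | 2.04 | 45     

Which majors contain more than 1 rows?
SELECT major, COUNT(*) as cnt
FROM students
GROUP BY major
HAVING COUNT(*) > 1

Result:
  CS: 2
  Chemistry: 2
  Economics: 2
  English: 4
  Physics: 3

Note: HAVING filters groups after aggregation, WHERE filters rows before.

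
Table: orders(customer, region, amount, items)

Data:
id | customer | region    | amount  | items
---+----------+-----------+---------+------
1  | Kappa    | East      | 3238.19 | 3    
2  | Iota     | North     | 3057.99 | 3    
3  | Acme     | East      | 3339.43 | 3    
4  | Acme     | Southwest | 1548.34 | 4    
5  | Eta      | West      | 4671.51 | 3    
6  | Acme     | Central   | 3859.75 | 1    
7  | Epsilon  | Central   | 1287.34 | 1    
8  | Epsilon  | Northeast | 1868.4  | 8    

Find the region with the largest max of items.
SELECT region, MAX(items) as val
FROM orders
GROUP BY region
ORDER BY val DESC
LIMIT 1

Result: Northeast with max(items) = 8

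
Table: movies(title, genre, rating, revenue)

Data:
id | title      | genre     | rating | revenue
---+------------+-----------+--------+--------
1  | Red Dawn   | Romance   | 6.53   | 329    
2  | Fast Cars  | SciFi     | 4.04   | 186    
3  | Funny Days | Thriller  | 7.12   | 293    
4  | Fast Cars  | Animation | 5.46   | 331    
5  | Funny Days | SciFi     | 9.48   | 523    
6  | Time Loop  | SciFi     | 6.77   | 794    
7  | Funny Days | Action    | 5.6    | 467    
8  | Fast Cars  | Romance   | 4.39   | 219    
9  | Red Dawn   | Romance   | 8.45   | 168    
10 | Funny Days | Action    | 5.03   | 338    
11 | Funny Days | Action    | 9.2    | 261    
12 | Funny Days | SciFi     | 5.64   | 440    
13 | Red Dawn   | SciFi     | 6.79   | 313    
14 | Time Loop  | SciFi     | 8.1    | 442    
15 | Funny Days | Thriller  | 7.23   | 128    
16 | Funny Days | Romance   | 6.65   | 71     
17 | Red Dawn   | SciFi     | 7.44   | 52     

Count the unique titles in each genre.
SELECT genre, COUNT(DISTINCT title)
FROM movies
GROUP BY genre

Result:
  Action: 1 distinct
  Animation: 1 distinct
  Romance: 3 distinct
  SciFi: 4 distinct
  Thriller: 1 distinct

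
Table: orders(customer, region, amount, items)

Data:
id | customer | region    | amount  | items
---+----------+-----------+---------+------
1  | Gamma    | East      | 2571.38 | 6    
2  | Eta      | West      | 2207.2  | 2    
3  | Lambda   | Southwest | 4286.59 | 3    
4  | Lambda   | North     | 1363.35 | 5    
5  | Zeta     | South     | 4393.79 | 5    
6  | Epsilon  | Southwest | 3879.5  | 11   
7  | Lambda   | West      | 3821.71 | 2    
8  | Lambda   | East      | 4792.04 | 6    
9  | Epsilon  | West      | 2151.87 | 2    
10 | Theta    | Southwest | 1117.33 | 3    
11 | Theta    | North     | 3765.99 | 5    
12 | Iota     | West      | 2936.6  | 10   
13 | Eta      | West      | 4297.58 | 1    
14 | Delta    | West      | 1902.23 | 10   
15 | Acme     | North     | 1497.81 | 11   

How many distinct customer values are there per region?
SELECT region, COUNT(DISTINCT customer)
FROM orders
GROUP BY region

Result:
  East: 2 distinct
  North: 3 distinct
  South: 1 distinct
  Southwest: 3 distinct
  West: 5 distinct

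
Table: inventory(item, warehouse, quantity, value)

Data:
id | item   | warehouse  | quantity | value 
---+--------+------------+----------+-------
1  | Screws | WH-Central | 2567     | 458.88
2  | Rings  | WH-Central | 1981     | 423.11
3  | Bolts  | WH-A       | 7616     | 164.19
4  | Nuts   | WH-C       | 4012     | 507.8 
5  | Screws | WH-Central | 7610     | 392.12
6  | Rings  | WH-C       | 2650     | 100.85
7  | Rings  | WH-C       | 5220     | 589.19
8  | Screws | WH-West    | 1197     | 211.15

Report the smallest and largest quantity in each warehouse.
SELECT warehouse, MIN(quantity), MAX(quantity)
FROM inventory
GROUP BY warehouse

Result:
  WH-A: min=7616, max=7616
  WH-C: min=2650, max=5220
  WH-Central: min=1981, max=7610
  WH-West: min=1197, max=1197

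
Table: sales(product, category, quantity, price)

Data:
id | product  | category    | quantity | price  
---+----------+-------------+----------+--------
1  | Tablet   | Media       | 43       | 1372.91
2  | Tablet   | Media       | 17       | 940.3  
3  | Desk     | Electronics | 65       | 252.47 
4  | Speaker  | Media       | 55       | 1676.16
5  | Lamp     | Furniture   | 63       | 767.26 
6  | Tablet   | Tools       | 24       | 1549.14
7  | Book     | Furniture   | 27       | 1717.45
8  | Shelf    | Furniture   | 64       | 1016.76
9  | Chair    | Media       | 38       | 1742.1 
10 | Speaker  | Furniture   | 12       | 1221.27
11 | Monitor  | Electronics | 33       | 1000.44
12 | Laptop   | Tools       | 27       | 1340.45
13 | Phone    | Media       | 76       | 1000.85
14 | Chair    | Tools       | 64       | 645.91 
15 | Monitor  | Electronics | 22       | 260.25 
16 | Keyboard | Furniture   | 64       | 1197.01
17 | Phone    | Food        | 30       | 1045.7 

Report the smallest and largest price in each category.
SELECT category, MIN(price), MAX(price)
FROM sales
GROUP BY category

Result:
  Electronics: min=252.47, max=1000.44
  Food: min=1045.70, max=1045.70
  Furniture: min=767.26, max=1717.45
  Media: min=940.30, max=1742.10
  Tools: min=645.91, max=1549.14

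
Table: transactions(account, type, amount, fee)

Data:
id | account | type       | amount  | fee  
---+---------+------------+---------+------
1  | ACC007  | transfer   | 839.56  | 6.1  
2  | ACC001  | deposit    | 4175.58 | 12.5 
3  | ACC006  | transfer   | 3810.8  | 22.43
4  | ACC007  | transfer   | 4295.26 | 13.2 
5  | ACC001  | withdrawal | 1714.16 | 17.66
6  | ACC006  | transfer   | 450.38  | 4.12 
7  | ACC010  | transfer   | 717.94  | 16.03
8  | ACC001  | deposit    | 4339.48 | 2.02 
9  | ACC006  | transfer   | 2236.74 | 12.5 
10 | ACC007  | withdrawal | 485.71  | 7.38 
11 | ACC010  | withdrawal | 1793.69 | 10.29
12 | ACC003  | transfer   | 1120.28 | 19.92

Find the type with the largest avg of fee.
SELECT type, AVG(fee) as val
FROM transactions
GROUP BY type
ORDER BY val DESC
LIMIT 1

Result: transfer with avg(fee) = 13.47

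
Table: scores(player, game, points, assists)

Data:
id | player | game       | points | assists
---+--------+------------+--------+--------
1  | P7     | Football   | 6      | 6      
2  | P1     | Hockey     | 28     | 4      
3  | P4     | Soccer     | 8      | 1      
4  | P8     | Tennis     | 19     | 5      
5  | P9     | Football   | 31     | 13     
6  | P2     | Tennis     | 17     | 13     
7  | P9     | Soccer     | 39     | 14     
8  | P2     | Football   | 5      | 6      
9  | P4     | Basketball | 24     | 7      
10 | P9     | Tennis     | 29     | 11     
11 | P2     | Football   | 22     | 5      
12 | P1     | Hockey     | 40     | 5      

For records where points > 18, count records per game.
SELECT game, COUNT(*)
FROM scores
WHERE points > 18
GROUP BY game

Note: WHERE filters rows before grouping.

Result:
  Basketball: 1
  Football: 2
  Hockey: 2
  Soccer: 1
  Tennis: 2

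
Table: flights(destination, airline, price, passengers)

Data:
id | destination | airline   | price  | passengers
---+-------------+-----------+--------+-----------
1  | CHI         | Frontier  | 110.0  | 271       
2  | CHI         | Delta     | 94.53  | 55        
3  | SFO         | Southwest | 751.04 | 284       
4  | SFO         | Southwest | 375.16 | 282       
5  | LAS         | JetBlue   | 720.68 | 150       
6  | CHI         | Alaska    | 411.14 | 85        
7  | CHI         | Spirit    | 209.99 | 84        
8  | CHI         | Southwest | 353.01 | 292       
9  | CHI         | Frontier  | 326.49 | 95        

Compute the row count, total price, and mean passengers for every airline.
SELECT airline,
       COUNT(*) as cnt,
       SUM(price) as total_price,
       AVG(passengers) as avg_passengers
FROM flights
GROUP BY airline

Result:
  Alaska: 1 records, 411.14 total price, 85.00 avg passengers
  Delta: 1 records, 94.53 total price, 55.00 avg passengers
  Frontier: 2 records, 436.49 total price, 183.00 avg passengers
  JetBlue: 1 records, 720.68 total price, 150.00 avg passengers
  Southwest: 3 records, 1479.21 total price, 286.00 avg passengers
  Spirit: 1 records, 209.99 total price, 84.00 avg passengers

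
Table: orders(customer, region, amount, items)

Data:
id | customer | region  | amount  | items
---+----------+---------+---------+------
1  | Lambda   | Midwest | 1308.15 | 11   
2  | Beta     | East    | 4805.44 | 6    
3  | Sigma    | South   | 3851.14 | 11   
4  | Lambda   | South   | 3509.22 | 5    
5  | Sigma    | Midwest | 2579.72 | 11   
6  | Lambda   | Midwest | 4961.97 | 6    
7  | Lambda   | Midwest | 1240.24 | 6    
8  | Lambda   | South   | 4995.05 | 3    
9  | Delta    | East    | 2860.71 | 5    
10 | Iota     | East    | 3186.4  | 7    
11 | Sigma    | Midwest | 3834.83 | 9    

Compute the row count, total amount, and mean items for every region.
SELECT region,
       COUNT(*) as cnt,
       SUM(amount) as total_amount,
       AVG(items) as avg_items
FROM orders
GROUP BY region

Result:
  East: 3 records, 10852.55 total amount, 6.00 avg items
  Midwest: 5 records, 13924.91 total amount, 8.60 avg items
  South: 3 records, 12355.41 total amount, 6.33 avg items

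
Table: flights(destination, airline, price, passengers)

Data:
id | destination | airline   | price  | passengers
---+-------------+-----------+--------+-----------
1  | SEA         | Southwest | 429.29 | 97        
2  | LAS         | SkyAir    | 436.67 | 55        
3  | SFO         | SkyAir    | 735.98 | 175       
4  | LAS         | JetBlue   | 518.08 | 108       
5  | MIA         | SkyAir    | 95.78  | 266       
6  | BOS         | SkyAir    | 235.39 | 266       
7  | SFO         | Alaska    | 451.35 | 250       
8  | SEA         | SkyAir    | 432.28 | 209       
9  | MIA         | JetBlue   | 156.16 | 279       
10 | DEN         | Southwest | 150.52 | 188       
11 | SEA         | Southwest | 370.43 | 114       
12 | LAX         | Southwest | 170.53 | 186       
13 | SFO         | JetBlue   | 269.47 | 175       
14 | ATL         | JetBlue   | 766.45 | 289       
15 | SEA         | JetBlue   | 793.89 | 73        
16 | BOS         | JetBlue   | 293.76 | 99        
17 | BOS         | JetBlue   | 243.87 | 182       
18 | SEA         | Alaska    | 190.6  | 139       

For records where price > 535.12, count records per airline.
SELECT airline, COUNT(*)
FROM flights
WHERE price > 535.12
GROUP BY airline

Note: WHERE filters rows before grouping.

Result:
  JetBlue: 2
  SkyAir: 1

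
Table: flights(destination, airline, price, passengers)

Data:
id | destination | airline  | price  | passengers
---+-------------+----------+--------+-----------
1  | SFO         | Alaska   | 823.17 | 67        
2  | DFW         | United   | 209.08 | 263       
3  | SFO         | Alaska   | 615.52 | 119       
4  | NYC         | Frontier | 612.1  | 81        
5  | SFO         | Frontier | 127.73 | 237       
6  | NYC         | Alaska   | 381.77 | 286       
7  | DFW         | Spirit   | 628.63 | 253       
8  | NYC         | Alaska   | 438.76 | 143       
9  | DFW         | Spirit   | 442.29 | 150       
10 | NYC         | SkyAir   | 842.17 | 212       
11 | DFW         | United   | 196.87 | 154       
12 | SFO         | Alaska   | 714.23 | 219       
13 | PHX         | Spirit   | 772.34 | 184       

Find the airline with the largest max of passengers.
SELECT airline, MAX(passengers) as val
FROM flights
GROUP BY airline
ORDER BY val DESC
LIMIT 1

Result: Alaska with max(passengers) = 286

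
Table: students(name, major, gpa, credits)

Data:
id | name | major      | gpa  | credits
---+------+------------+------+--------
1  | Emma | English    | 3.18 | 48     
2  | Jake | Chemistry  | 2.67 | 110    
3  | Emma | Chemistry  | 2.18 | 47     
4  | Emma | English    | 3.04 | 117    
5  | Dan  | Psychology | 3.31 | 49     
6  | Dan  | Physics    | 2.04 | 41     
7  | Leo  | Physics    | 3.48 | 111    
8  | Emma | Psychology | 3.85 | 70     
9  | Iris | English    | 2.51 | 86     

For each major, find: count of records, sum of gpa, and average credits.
SELECT major,
       COUNT(*) as cnt,
       SUM(gpa) as total_gpa,
       AVG(credits) as avg_credits
FROM students
GROUP BY major

Result:
  Chemistry: 2 records, 4.85 total gpa, 78.50 avg credits
  English: 3 records, 8.73 total gpa, 83.67 avg credits
  Physics: 2 records, 5.52 total gpa, 76.00 avg credits
  Psychology: 2 records, 7.16 total gpa, 59.50 avg credits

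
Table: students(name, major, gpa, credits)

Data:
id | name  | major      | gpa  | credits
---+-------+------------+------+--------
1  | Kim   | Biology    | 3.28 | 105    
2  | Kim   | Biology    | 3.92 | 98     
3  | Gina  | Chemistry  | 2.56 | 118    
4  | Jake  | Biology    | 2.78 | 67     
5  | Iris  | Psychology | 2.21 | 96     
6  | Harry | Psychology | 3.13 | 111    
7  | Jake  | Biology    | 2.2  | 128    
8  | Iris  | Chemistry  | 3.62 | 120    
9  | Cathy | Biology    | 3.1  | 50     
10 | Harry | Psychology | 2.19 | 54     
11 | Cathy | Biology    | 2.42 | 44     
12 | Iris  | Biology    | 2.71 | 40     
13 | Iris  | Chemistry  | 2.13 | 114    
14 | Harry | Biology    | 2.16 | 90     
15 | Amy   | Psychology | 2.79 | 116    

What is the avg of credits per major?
SELECT major, AVG(credits) as result
FROM students
GROUP BY major

Result:
  Biology: 77.75
  Chemistry: 117.33
  Psychology: 94.25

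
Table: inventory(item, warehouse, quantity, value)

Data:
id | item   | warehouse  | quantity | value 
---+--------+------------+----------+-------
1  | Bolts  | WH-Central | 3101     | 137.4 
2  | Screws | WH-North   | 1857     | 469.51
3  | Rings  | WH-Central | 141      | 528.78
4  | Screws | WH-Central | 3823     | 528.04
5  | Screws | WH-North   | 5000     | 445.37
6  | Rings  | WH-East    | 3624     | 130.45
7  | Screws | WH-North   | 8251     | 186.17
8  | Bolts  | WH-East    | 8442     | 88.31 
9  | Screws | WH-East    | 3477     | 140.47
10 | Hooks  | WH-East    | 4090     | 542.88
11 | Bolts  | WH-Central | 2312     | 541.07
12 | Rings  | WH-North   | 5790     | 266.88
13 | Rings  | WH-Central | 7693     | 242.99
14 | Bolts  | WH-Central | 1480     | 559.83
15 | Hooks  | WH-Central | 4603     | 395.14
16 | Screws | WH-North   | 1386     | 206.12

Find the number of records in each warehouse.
SELECT warehouse, COUNT(*) as count
FROM inventory
GROUP BY warehouse

Result:
  WH-Central: 7
  WH-East: 4
  WH-North: 5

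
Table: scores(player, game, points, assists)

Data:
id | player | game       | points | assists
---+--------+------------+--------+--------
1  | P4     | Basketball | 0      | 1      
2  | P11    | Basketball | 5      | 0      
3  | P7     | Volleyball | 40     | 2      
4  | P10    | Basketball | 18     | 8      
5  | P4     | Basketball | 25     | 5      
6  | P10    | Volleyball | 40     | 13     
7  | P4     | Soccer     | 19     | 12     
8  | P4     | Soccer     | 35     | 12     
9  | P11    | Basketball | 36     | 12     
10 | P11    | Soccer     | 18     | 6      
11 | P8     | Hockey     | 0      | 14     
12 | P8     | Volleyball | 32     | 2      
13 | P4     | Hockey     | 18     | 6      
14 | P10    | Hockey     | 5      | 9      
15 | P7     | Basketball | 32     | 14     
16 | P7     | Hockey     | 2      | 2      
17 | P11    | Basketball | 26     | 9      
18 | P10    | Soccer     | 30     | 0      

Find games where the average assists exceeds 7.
SELECT game, AVG(assists)
FROM scores
GROUP BY game
HAVING AVG(assists) > 7

Result:
  Hockey: avg=7.75
  Soccer: avg=7.50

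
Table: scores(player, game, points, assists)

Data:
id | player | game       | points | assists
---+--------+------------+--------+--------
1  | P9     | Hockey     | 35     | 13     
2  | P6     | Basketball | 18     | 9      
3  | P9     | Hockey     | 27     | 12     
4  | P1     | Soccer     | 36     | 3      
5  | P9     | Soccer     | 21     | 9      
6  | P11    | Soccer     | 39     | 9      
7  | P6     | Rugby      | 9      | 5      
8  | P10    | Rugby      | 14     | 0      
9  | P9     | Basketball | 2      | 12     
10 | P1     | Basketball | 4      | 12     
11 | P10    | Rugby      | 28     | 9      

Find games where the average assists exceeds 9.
SELECT game, AVG(assists)
FROM scores
GROUP BY game
HAVING AVG(assists) > 9

Result:
  Basketball: avg=11.00
  Hockey: avg=12.50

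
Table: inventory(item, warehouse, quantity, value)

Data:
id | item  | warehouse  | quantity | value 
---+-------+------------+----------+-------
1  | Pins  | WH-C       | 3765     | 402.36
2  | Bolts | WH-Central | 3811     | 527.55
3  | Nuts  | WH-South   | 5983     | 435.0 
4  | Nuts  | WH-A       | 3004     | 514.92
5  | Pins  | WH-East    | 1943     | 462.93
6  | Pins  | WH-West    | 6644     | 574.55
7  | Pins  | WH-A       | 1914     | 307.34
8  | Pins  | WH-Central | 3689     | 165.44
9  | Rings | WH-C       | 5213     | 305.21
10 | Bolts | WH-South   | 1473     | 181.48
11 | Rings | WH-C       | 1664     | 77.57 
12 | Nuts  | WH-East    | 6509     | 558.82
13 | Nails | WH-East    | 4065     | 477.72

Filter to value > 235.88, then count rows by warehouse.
SELECT warehouse, COUNT(*)
FROM inventory
WHERE value > 235.88
GROUP BY warehouse

Note: WHERE filters rows before grouping.

Result:
  WH-A: 2
  WH-C: 2
  WH-Central: 1
  WH-East: 3
  WH-South: 1
  WH-West: 1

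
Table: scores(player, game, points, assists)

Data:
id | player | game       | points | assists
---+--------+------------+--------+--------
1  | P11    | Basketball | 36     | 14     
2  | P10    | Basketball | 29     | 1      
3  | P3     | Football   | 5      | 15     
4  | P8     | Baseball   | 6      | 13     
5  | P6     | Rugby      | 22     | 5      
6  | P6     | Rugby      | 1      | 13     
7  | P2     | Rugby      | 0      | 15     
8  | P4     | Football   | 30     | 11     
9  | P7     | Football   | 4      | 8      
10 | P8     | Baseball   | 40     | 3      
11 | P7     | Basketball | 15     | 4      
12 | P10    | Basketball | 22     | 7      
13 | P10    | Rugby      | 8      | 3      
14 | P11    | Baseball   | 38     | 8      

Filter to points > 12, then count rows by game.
SELECT game, COUNT(*)
FROM scores
WHERE points > 12
GROUP BY game

Note: WHERE filters rows before grouping.

Result:
  Baseball: 2
  Basketball: 4
  Football: 1
  Rugby: 1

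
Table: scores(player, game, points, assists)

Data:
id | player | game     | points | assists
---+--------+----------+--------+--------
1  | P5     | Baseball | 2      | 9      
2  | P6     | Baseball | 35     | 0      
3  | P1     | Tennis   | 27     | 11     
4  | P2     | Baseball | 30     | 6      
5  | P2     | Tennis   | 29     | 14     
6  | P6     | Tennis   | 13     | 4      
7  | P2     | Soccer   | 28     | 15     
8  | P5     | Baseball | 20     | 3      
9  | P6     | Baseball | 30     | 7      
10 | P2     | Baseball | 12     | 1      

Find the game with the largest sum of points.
SELECT game, SUM(points) as val
FROM scores
GROUP BY game
ORDER BY val DESC
LIMIT 1

Result: Baseball with sum(points) = 129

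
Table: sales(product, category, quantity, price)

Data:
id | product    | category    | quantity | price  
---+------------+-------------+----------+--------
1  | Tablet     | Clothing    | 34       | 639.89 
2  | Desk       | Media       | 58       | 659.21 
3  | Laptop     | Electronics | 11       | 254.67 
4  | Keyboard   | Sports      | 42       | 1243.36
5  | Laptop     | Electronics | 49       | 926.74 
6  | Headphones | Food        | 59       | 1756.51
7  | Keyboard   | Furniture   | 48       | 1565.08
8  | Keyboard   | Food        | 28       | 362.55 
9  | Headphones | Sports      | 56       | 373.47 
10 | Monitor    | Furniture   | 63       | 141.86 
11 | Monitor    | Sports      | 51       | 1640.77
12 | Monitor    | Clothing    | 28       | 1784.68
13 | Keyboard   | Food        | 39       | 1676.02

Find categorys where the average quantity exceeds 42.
SELECT category, AVG(quantity)
FROM sales
GROUP BY category
HAVING AVG(quantity) > 42

Result:
  Furniture: avg=55.50
  Media: avg=58.00
  Sports: avg=49.67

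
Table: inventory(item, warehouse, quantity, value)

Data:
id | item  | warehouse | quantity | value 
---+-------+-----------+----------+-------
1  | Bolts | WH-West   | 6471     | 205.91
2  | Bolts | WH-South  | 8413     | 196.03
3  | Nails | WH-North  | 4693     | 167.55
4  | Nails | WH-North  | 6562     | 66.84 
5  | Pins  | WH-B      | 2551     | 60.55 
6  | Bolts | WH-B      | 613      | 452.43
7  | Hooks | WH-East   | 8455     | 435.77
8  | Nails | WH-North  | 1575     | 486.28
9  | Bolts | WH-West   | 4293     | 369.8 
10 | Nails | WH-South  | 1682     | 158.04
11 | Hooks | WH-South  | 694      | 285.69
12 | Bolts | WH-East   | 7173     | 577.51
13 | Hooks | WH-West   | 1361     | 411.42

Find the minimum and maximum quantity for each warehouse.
SELECT warehouse, MIN(quantity), MAX(quantity)
FROM inventory
GROUP BY warehouse

Result:
  WH-B: min=613, max=2551
  WH-East: min=7173, max=8455
  WH-North: min=1575, max=6562
  WH-South: min=694, max=8413
  WH-West: min=1361, max=6471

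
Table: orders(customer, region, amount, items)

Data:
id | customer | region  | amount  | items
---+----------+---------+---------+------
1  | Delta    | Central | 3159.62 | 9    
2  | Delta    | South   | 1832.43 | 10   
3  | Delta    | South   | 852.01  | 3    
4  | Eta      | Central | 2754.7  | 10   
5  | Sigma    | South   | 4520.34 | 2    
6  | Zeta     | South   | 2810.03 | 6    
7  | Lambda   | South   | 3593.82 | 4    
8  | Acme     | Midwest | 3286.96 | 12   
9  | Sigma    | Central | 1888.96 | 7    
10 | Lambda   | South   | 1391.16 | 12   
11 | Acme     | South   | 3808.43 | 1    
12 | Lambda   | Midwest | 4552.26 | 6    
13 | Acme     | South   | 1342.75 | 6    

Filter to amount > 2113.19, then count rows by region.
SELECT region, COUNT(*)
FROM orders
WHERE amount > 2113.19
GROUP BY region

Note: WHERE filters rows before grouping.

Result:
  Central: 2
  Midwest: 2
  South: 4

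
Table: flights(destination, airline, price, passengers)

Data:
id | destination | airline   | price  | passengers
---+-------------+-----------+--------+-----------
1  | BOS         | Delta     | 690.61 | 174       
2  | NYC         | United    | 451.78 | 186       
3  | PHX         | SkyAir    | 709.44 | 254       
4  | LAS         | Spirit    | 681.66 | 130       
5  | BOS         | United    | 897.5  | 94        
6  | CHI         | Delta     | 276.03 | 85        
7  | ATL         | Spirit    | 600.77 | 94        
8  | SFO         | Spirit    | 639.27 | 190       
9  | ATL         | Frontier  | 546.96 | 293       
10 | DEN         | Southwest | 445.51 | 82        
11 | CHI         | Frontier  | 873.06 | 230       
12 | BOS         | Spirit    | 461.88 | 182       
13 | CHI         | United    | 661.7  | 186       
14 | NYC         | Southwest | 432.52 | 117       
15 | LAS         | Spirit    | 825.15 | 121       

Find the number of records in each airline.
SELECT airline, COUNT(*) as count
FROM flights
GROUP BY airline

Result:
  Delta: 2
  Frontier: 2
  SkyAir: 1
  Southwest: 2
  Spirit: 5
  United: 3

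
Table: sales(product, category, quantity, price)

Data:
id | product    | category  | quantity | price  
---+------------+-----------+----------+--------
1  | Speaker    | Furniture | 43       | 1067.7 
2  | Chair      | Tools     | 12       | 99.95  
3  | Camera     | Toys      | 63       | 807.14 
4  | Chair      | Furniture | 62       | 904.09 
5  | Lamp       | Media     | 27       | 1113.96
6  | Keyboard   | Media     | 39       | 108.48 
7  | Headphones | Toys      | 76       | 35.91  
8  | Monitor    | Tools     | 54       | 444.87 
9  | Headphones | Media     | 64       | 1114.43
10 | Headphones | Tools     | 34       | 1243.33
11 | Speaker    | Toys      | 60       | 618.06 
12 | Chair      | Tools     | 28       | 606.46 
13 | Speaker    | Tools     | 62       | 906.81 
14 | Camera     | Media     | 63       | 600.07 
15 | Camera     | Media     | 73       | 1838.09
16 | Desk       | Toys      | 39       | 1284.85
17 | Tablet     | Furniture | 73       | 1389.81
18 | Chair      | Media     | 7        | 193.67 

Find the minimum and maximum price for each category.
SELECT category, MIN(price), MAX(price)
FROM sales
GROUP BY category

Result:
  Furniture: min=904.09, max=1389.81
  Media: min=108.48, max=1838.09
  Tools: min=99.95, max=1243.33
  Toys: min=35.91, max=1284.85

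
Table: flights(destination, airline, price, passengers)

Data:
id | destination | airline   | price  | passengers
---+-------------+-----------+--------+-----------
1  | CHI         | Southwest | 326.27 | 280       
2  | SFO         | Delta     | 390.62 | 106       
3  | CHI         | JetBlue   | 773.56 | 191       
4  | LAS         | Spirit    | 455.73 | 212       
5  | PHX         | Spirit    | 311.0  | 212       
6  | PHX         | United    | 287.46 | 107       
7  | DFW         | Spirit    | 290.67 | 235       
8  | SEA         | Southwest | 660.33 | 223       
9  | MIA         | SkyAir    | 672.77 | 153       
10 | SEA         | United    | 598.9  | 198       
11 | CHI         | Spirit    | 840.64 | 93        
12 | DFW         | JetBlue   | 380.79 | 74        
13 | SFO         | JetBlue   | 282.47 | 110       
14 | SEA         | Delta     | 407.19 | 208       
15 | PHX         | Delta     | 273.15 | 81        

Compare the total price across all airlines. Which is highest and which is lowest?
SELECT airline, SUM(price)
FROM flights
GROUP BY airline
ORDER BY SUM(price)

All groups:
  SkyAir: 672.77
  United: 886.36
  Southwest: 986.60
  Delta: 1070.96
  JetBlue: 1436.82
  Spirit: 1898.04

Highest: Spirit (1898.04)
Lowest: SkyAir (672.77)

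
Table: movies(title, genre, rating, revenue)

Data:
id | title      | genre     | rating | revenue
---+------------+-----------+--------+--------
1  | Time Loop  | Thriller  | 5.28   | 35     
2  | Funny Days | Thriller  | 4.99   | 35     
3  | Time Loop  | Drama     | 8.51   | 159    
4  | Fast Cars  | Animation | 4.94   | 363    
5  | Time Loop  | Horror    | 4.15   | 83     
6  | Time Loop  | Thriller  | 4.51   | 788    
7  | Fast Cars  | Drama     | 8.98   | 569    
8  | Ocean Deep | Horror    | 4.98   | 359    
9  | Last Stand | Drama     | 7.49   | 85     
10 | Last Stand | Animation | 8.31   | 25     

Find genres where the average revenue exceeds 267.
SELECT genre, AVG(revenue)
FROM movies
GROUP BY genre
HAVING AVG(revenue) > 267

Result:
  Drama: avg=271.00
  Thriller: avg=286.00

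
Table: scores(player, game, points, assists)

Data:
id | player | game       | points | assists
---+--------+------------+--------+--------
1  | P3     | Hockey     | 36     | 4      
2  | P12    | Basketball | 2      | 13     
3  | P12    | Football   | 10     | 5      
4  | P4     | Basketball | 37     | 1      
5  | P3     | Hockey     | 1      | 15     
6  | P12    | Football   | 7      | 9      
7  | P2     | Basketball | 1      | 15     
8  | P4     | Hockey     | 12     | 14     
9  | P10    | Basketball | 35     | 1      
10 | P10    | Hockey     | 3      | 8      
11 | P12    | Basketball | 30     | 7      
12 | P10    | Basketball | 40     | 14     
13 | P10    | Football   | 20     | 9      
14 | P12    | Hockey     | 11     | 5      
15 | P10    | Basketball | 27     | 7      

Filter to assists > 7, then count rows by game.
SELECT game, COUNT(*)
FROM scores
WHERE assists > 7
GROUP BY game

Note: WHERE filters rows before grouping.

Result:
  Basketball: 3
  Football: 2
  Hockey: 3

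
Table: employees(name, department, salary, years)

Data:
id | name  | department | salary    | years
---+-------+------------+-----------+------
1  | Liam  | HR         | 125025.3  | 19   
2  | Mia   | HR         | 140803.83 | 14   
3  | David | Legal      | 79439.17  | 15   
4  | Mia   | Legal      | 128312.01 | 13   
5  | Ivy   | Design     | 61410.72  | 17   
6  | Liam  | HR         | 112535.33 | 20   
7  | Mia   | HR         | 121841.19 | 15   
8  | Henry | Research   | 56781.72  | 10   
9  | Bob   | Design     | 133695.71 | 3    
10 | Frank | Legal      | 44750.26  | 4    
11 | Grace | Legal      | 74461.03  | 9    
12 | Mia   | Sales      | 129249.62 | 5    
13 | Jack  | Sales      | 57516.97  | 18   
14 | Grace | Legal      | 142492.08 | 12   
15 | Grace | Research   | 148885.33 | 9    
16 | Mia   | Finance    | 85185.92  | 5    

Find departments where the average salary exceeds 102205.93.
SELECT department, AVG(salary)
FROM employees
GROUP BY department
HAVING AVG(salary) > 102205.93

Result:
  HR: avg=125051.41
  Research: avg=102833.53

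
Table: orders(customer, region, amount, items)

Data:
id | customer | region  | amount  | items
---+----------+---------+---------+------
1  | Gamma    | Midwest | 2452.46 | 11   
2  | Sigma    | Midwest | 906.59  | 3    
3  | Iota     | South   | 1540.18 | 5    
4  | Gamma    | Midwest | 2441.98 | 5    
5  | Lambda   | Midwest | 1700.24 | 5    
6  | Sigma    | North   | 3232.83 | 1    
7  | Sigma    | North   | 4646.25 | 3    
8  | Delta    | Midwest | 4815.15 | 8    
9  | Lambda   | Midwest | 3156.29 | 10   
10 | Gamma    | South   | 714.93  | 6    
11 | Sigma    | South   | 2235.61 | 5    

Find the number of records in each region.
SELECT region, COUNT(*) as count
FROM orders
GROUP BY region

Result:
  Midwest: 6
  North: 2
  South: 3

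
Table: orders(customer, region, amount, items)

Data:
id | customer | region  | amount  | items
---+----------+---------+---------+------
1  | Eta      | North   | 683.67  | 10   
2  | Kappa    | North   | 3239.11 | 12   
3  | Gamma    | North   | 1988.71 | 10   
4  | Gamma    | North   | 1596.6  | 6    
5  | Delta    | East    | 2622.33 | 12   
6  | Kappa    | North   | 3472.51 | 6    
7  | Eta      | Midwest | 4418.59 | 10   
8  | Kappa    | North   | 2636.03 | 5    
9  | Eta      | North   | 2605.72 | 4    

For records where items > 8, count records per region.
SELECT region, COUNT(*)
FROM orders
WHERE items > 8
GROUP BY region

Note: WHERE filters rows before grouping.

Result:
  East: 1
  Midwest: 1
  North: 3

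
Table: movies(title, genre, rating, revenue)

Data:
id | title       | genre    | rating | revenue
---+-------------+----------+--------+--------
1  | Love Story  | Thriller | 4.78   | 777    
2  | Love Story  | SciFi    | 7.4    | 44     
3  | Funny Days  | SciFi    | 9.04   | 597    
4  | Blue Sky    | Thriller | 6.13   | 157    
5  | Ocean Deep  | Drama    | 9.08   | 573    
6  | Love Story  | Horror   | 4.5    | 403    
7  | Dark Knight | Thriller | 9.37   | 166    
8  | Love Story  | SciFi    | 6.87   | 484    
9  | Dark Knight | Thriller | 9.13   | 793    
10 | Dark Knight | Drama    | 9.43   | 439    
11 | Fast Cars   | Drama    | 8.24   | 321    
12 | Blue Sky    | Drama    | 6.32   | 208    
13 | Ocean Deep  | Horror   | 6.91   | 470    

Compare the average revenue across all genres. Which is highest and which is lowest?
SELECT genre, AVG(revenue)
FROM movies
GROUP BY genre
ORDER BY AVG(revenue)

All groups:
  SciFi: 375.00
  Drama: 385.25
  Horror: 436.50
  Thriller: 473.25

Highest: Thriller (473.25)
Lowest: SciFi (375.00)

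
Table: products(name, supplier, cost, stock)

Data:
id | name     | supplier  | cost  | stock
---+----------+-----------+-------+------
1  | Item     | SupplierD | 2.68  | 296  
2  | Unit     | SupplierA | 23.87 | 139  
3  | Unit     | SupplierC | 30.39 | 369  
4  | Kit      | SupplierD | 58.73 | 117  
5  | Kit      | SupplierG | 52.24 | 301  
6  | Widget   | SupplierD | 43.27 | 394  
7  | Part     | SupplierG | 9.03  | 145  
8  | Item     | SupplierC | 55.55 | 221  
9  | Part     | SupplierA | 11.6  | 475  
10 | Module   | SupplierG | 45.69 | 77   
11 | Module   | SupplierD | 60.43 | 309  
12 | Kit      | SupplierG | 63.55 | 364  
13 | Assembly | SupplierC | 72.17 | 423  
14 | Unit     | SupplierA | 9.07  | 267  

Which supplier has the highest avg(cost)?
SELECT supplier, AVG(cost) as val
FROM products
GROUP BY supplier
ORDER BY val DESC
LIMIT 1

Result: SupplierC with avg(cost) = 52.70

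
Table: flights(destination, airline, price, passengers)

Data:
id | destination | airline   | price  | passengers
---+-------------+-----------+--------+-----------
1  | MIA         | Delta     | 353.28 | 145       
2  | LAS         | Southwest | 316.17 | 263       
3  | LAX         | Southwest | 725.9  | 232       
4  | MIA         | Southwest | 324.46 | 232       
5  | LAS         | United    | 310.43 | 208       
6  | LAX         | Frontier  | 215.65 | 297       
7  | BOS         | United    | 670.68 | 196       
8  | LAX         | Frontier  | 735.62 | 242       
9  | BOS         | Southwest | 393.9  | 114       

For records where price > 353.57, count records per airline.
SELECT airline, COUNT(*)
FROM flights
WHERE price > 353.57
GROUP BY airline

Note: WHERE filters rows before grouping.

Result:
  Frontier: 1
  Southwest: 2
  United: 1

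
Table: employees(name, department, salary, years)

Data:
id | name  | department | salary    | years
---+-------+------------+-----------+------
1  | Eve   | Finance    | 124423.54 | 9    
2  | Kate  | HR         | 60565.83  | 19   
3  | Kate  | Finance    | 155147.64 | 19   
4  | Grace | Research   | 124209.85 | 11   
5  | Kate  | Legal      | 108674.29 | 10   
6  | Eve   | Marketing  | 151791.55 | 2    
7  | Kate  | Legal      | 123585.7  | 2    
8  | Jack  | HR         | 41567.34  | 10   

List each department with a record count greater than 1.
SELECT department, COUNT(*) as cnt
FROM employees
GROUP BY department
HAVING COUNT(*) > 1

Result:
  Finance: 2
  HR: 2
  Legal: 2

Note: HAVING filters groups after aggregation, WHERE filters rows before.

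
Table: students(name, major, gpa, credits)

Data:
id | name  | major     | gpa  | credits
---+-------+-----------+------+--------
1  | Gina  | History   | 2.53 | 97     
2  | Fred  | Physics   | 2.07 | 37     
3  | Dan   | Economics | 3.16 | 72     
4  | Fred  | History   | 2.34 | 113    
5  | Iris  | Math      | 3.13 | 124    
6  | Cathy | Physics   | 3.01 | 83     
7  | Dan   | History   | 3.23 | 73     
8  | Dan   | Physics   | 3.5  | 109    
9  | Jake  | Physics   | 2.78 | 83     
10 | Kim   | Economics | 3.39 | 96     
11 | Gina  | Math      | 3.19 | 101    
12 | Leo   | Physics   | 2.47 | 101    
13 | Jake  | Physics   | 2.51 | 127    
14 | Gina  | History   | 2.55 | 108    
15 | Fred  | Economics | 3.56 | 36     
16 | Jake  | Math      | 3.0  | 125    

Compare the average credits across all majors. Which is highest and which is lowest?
SELECT major, AVG(credits)
FROM students
GROUP BY major
ORDER BY AVG(credits)

All groups:
  Economics: 68.00
  Physics: 90.00
  History: 97.75
  Math: 116.67

Highest: Math (116.67)
Lowest: Economics (68.00)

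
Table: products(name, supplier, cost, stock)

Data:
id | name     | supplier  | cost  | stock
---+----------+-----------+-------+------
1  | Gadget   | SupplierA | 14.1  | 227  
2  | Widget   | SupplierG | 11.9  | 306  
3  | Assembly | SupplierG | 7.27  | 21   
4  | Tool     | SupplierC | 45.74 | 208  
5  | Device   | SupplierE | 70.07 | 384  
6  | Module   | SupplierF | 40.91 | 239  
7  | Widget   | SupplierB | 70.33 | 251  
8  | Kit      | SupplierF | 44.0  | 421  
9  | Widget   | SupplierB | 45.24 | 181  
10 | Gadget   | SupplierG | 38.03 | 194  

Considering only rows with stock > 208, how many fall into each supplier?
SELECT supplier, COUNT(*)
FROM products
WHERE stock > 208
GROUP BY supplier

Note: WHERE filters rows before grouping.

Result:
  SupplierA: 1
  SupplierB: 1
  SupplierE: 1
  SupplierF: 2
  SupplierG: 1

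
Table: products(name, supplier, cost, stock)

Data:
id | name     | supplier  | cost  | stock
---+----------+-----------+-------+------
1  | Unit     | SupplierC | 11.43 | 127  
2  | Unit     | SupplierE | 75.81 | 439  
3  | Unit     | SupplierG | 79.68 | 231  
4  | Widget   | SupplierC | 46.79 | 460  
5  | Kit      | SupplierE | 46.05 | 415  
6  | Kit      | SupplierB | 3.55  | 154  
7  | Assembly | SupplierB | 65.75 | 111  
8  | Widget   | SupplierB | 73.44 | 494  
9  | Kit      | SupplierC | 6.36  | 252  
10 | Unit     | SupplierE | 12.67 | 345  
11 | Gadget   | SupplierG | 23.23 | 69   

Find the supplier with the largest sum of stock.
SELECT supplier, SUM(stock) as val
FROM products
GROUP BY supplier
ORDER BY val DESC
LIMIT 1

Result: SupplierE with sum(stock) = 1199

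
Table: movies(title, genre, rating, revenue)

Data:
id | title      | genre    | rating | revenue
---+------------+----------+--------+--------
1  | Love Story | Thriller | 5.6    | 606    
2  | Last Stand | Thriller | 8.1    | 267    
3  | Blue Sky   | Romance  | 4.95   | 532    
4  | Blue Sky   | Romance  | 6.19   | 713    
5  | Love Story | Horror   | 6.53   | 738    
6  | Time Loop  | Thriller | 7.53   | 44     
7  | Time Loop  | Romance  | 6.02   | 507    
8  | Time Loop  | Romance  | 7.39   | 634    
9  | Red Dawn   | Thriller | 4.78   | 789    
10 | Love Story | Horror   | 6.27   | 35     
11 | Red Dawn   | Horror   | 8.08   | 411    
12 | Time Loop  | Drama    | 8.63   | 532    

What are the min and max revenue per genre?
SELECT genre, MIN(revenue), MAX(revenue)
FROM movies
GROUP BY genre

Result:
  Drama: min=532, max=532
  Horror: min=35, max=738
  Romance: min=507, max=713
  Thriller: min=44, max=789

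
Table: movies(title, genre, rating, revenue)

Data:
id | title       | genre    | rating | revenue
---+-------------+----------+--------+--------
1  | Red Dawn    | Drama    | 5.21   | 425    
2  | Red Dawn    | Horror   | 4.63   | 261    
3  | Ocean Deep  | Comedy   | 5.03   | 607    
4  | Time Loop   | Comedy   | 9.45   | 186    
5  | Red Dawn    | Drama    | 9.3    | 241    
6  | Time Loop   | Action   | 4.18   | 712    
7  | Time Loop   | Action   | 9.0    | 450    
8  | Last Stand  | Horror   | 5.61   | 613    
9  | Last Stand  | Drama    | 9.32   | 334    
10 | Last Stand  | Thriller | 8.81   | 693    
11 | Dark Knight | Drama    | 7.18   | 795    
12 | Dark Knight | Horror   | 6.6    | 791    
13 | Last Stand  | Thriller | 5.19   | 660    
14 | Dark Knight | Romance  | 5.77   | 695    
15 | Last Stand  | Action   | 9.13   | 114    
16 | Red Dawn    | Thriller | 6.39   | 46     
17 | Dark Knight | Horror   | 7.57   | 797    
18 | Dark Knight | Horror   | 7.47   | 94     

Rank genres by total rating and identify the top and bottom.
SELECT genre, SUM(rating)
FROM movies
GROUP BY genre
ORDER BY SUM(rating)

All groups:
  Romance: 5.77
  Comedy: 14.48
  Thriller: 20.39
  Action: 22.31
  Drama: 31.01
  Horror: 31.88

Highest: Horror (31.88)
Lowest: Romance (5.77)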